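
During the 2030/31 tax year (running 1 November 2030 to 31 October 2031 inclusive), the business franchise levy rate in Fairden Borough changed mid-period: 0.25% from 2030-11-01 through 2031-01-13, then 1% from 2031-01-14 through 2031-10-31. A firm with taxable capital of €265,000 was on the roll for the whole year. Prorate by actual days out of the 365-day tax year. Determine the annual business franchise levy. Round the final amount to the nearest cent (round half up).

2030-11-01 to 2031-01-13: 74 days at 0.25% → €265,000 × 0.25% × 74/365 = €134.3151
2031-01-14 to 2031-10-31: 291 days at 1% → €265,000 × 1% × 291/365 = €2,112.7397
Total = €2,247.0548

€2,247.05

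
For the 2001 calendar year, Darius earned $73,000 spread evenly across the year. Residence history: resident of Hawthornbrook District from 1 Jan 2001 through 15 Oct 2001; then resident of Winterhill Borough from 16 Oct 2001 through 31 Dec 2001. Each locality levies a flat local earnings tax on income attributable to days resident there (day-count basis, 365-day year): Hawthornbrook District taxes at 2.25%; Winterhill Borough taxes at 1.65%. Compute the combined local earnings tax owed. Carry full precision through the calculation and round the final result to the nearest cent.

Hawthornbrook District, 1 Jan – 15 Oct 2001: 288 days → $73,000 × 2.25% × 288/365 = $1,296.0000
Winterhill Borough, 16 Oct – 31 Dec 2001: 77 days → $73,000 × 1.65% × 77/365 = $254.1000
Total = $1,550.1000

$1,550.10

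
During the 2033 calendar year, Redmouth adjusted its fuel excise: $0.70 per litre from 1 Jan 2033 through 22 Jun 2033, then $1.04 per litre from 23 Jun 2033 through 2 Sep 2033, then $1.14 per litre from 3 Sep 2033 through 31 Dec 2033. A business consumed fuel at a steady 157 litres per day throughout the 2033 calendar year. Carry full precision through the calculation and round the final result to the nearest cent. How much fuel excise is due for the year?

1 Jan – 22 Jun 2033: 173 days × 157 litres/day = 27,161 litres at $0.70/litre → $19,012.70
23 Jun – 2 Sep 2033: 72 days × 157 litres/day = 11,304 litres at $1.04/litre → $11,756.16
3 Sep – 31 Dec 2033: 120 days × 157 litres/day = 18,840 litres at $1.14/litre → $21,477.60

$52,246.46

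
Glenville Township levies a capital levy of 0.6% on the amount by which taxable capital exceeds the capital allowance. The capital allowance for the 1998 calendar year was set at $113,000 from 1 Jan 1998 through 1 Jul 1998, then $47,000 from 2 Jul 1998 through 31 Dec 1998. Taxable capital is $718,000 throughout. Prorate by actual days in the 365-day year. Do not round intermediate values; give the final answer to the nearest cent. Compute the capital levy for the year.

$3,828.54

1 Jan – 1 Jul 1998: 182 days, exemption $113,000 → ($718,000 − $113,000) × 0.6% × 182/365 = $1,810.0274
2 Jul – 31 Dec 1998: 183 days, exemption $47,000 → ($718,000 − $47,000) × 0.6% × 183/365 = $2,018.5151
Total = $3,828.5425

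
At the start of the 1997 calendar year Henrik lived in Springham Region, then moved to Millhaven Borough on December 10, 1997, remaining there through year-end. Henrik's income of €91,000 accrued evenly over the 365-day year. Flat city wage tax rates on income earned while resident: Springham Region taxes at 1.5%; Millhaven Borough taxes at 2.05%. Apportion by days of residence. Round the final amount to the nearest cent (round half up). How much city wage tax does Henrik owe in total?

€1,395.17

Springham Region, January 1 – December 9, 1997: 343 days → €91,000 × 1.5% × 343/365 = €1,282.7260
Millhaven Borough, December 10 – December 31, 1997: 22 days → €91,000 × 2.05% × 22/365 = €112.4411
Total = €1,395.1671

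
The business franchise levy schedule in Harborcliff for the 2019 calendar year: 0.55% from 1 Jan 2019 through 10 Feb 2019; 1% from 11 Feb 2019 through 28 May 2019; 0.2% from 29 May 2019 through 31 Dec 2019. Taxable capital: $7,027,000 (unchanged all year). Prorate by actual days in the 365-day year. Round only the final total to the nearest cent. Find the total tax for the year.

$33,296.43

1 Jan – 10 Feb 2019: 41 days at 0.55% → $7,027,000 × 0.55% × 41/365 = $4,341.3384
11 Feb – 28 May 2019: 107 days at 1% → $7,027,000 × 1% × 107/365 = $20,599.6986
29 May – 31 Dec 2019: 217 days at 0.2% → $7,027,000 × 0.2% × 217/365 = $8,355.3918
Total = $33,296.4288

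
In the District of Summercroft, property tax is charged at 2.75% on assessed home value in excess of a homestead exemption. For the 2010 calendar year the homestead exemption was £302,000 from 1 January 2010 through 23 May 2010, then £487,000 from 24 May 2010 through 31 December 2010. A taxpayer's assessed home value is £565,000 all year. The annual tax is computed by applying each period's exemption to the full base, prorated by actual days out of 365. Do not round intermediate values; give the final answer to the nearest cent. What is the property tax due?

£4,138.18

1 January – 23 May 2010: 143 days, exemption £302,000 → (£565,000 − £302,000) × 2.75% × 143/365 = £2,833.5548
24 May – 31 December 2010: 222 days, exemption £487,000 → (£565,000 − £487,000) × 2.75% × 222/365 = £1,304.6301
Total = £4,138.1849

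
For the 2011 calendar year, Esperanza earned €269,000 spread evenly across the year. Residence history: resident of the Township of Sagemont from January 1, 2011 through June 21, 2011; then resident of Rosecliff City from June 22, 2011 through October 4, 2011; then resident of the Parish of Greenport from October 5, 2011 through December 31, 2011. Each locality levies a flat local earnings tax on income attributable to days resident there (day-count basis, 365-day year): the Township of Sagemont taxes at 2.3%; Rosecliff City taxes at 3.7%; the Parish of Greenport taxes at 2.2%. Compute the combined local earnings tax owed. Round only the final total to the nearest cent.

The Township of Sagemont, January 1 – June 21, 2011: 172 days → €269,000 × 2.3% × 172/365 = €2,915.5178
Rosecliff City, June 22 – October 4, 2011: 105 days → €269,000 × 3.7% × 105/365 = €2,863.1918
The Parish of Greenport, October 5 – December 31, 2011: 88 days → €269,000 × 2.2% × 88/365 = €1,426.8055
Total = €7,205.5151

€7,205.52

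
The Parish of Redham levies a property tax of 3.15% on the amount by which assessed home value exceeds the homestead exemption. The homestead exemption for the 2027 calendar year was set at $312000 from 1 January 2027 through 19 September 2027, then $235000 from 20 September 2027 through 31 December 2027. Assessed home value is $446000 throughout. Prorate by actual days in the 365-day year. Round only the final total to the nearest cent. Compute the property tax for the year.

1 January – 19 September 2027: 262 days, exemption $312000 → ($446000 − $312000) × 3.15% × 262/365 = $3029.8685
20 September – 31 December 2027: 103 days, exemption $235000 → ($446000 − $235000) × 3.15% × 103/365 = $1875.5877
Total = $4905.4562

$4905.46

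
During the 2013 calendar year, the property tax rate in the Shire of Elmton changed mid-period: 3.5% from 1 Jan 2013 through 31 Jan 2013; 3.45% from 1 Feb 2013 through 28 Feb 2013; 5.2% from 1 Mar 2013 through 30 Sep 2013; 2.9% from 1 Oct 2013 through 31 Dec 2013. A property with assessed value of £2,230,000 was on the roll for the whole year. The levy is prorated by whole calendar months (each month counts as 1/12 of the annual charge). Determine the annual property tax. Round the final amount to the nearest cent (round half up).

1 Jan – 31 Jan 2013: 1 month at 3.5% → £2,230,000 × 3.5% × 1/12 = £6,504.1667
1 Feb – 28 Feb 2013: 1 month at 3.45% → £2,230,000 × 3.45% × 1/12 = £6,411.2500
1 Mar – 30 Sep 2013: 7 months at 5.2% → £2,230,000 × 5.2% × 7/12 = £67,643.3333
1 Oct – 31 Dec 2013: 3 months at 2.9% → £2,230,000 × 2.9% × 3/12 = £16,167.5000
Total = £96,726.2500

£96,726.25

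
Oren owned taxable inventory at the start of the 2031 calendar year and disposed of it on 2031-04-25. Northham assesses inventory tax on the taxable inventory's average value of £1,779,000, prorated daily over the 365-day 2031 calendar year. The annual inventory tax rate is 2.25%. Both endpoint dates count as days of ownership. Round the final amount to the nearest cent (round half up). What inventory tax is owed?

Days held (2031-01-01 to 2031-04-25): 115 out of 365
Tax = £1,779,000 × 2.25% × 115/365 = £12,611.4041

£12,611.40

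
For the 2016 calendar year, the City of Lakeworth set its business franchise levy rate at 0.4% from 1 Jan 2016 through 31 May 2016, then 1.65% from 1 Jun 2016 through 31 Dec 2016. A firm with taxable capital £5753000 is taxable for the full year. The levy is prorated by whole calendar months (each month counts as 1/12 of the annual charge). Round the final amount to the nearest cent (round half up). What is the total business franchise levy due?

1 Jan – 31 May 2016: 5 months at 0.4% → £5753000 × 0.4% × 5/12 = £9588.3333
1 Jun – 31 Dec 2016: 7 months at 1.65% → £5753000 × 1.65% × 7/12 = £55372.6250
Total = £64960.9583

£64960.96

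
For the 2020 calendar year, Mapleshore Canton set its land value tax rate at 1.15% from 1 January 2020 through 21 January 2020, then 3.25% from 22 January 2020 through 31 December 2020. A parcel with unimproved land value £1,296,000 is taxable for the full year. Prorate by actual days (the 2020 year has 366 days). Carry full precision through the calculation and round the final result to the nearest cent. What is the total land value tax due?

£40,558.43

1 January – 21 January 2020: 21 days at 1.15% → £1,296,000 × 1.15% × 21/366 = £855.1475
22 January – 31 December 2020: 345 days at 3.25% → £1,296,000 × 3.25% × 345/366 = £39,703.2787
Total = £40,558.4262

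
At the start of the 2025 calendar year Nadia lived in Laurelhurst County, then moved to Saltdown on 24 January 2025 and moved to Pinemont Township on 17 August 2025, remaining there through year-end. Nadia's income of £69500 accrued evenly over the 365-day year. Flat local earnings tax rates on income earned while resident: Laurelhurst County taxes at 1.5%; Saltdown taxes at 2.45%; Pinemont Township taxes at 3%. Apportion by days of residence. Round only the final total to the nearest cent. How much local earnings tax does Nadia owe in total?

Laurelhurst County, 1 January – 23 January 2025: 23 days → £69500 × 1.5% × 23/365 = £65.6918
Saltdown, 24 January – 16 August 2025: 205 days → £69500 × 2.45% × 205/365 = £956.3390
Pinemont Township, 17 August – 31 December 2025: 137 days → £69500 × 3% × 137/365 = £782.5890
Total = £1804.6199

£1804.62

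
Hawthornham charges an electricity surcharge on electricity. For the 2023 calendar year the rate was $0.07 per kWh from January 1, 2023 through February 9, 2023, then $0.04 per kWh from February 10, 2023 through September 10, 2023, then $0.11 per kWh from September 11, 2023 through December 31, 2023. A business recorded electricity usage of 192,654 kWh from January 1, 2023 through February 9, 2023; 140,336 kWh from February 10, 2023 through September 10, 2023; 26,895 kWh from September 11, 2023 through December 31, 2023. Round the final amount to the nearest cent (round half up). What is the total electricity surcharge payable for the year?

$22,057.67

January 1 – February 9, 2023: 192,654 kWh at $0.07/kWh → $13,485.78
February 10 – September 10, 2023: 140,336 kWh at $0.04/kWh → $5,613.44
September 11 – December 31, 2023: 26,895 kWh at $0.11/kWh → $2,958.45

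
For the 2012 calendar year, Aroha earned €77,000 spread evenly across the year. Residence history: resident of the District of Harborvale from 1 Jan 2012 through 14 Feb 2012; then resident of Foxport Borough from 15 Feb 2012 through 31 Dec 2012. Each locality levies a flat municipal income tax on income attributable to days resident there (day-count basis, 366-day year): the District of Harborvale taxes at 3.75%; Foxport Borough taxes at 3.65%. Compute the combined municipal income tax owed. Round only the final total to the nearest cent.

The District of Harborvale, 1 Jan – 14 Feb 2012: 45 days → €77,000 × 3.75% × 45/366 = €355.0205
Foxport Borough, 15 Feb – 31 Dec 2012: 321 days → €77,000 × 3.65% × 321/366 = €2,464.9467
Total = €2,819.9672

€2,819.97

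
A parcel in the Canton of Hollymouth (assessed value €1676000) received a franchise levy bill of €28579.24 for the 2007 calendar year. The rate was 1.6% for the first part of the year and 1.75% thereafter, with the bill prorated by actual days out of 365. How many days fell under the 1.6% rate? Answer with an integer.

Let d = days at the first rate; then 365 − d days at the second rate.
€1676000 × [1.6%·d + 1.75%·(365−d)] / 365 = €28579.24
Solving gives d = 109, so the new rate took effect on 20 April 2007.

109 days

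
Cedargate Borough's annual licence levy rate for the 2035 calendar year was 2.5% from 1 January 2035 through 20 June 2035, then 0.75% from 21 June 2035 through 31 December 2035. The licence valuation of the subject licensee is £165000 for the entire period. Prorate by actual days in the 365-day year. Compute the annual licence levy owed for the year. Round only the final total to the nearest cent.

£2590.27

1 January – 20 June 2035: 171 days at 2.5% → £165000 × 2.5% × 171/365 = £1932.5342
21 June – 31 December 2035: 194 days at 0.75% → £165000 × 0.75% × 194/365 = £657.7397
Total = £2590.2740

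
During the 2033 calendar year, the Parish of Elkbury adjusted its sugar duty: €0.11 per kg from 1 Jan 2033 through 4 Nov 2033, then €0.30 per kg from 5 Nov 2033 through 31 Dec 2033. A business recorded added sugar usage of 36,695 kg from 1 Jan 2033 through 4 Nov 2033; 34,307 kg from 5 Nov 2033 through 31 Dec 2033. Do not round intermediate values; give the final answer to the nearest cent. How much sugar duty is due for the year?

1 Jan – 4 Nov 2033: 36,695 kg at €0.11/kg → €4036.45
5 Nov – 31 Dec 2033: 34,307 kg at €0.30/kg → €10292.10

€14328.55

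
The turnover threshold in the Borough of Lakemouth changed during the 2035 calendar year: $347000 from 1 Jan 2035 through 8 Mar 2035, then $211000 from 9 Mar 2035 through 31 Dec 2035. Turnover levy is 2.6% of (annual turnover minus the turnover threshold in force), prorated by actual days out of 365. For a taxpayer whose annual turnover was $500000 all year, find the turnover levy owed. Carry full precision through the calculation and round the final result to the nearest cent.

1 Jan – 8 Mar 2035: 67 days, exemption $347000 → ($500000 − $347000) × 2.6% × 67/365 = $730.2082
9 Mar – 31 Dec 2035: 298 days, exemption $211000 → ($500000 − $211000) × 2.6% × 298/365 = $6134.7178
Total = $6864.9260

$6864.93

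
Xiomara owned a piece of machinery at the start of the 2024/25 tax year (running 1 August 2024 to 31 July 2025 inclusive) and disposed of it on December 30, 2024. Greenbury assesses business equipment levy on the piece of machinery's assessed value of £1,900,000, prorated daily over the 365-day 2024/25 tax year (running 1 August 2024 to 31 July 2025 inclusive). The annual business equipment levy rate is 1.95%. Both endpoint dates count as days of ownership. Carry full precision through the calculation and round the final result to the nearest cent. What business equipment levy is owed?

£15,429.04

Days held (August 1 – December 30, 2024): 152 out of 365
Tax = £1,900,000 × 1.95% × 152/365 = £15,429.0411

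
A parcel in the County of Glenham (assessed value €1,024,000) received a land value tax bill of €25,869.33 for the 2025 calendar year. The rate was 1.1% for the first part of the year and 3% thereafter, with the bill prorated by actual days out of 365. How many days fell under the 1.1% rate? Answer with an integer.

Let d = days at the first rate; then 365 − d days at the second rate.
€1,024,000 × [1.1%·d + 3%·(365−d)] / 365 = €25,869.33
Solving gives d = 91, so the new rate took effect on 2 Apr 2025.

91 days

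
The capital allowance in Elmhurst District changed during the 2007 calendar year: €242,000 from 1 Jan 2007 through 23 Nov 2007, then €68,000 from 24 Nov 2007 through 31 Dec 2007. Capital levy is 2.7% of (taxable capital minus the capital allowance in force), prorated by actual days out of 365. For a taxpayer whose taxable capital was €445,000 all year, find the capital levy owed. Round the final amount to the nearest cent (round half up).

1 Jan – 23 Nov 2007: 327 days, exemption €242,000 → (€445,000 − €242,000) × 2.7% × 327/365 = €4,910.3753
24 Nov – 31 Dec 2007: 38 days, exemption €68,000 → (€445,000 − €68,000) × 2.7% × 38/365 = €1,059.7315
Total = €5,970.1068

€5,970.11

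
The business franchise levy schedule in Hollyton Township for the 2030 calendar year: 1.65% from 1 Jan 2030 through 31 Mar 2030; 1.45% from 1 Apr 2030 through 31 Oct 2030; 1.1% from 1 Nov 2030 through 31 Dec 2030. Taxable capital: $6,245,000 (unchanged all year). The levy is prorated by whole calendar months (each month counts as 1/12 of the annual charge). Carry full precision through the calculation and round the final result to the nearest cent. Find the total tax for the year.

$90,032.08

1 Jan – 31 Mar 2030: 3 months at 1.65% → $6,245,000 × 1.65% × 3/12 = $25,760.6250
1 Apr – 31 Oct 2030: 7 months at 1.45% → $6,245,000 × 1.45% × 7/12 = $52,822.2917
1 Nov – 31 Dec 2030: 2 months at 1.1% → $6,245,000 × 1.1% × 2/12 = $11,449.1667
Total = $90,032.0833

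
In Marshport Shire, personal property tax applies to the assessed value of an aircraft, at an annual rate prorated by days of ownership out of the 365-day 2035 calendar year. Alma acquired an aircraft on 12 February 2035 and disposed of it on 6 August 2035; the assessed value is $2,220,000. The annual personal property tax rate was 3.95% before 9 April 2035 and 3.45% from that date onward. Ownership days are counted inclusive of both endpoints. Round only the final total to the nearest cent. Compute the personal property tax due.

$38,634.08

12 February – 8 April 2035: 56 days at 3.95% → $2,220,000 × 3.95% × 56/365 = $13,453.8082
9 April – 6 August 2035: 120 days at 3.45% → $2,220,000 × 3.45% × 120/365 = $25,180.2740
Total = $38,634.0822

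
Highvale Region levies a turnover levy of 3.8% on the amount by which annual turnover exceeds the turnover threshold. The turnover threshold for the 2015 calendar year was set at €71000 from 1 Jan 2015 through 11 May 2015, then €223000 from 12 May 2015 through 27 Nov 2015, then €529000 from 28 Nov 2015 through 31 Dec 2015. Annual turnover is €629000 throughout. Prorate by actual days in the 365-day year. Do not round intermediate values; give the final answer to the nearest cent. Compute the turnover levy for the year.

1 Jan – 11 May 2015: 131 days, exemption €71000 → (€629000 − €71000) × 3.8% × 131/365 = €7610.2027
12 May – 27 Nov 2015: 200 days, exemption €223000 → (€629000 − €223000) × 3.8% × 200/365 = €8453.6986
28 Nov – 31 Dec 2015: 34 days, exemption €529000 → (€629000 − €529000) × 3.8% × 34/365 = €353.9726
Total = €16417.8740

€16417.87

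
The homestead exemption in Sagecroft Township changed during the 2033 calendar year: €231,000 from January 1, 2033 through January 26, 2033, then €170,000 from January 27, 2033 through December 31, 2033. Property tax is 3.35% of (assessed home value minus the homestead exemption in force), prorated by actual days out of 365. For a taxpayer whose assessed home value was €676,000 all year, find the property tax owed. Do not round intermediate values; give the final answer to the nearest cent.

€16,805.44

January 1 – January 26, 2033: 26 days, exemption €231,000 → (€676,000 − €231,000) × 3.35% × 26/365 = €1,061.9041
January 27 – December 31, 2033: 339 days, exemption €170,000 → (€676,000 − €170,000) × 3.35% × 339/365 = €15,743.5315
Total = €16,805.4356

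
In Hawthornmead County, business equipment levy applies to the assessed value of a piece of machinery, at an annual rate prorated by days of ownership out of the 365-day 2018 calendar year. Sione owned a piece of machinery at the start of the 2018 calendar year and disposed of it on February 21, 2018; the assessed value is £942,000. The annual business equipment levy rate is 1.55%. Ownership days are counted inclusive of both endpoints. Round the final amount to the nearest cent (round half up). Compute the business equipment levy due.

Days held (January 1 – February 21, 2018): 52 out of 365
Tax = £942,000 × 1.55% × 52/365 = £2,080.1425

£2,080.14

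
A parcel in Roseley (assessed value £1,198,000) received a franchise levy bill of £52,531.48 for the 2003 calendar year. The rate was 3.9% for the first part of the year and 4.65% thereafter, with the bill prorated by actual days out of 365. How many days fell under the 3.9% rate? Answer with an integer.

129 days

Let d = days at the first rate; then 365 − d days at the second rate.
£1,198,000 × [3.9%·d + 4.65%·(365−d)] / 365 = £52,531.48
Solving gives d = 129, so the new rate took effect on 10 May 2003.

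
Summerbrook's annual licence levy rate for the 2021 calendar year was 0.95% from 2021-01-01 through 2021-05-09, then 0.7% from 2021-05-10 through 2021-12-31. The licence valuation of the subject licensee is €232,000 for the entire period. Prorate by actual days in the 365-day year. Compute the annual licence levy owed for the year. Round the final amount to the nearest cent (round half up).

2021-01-01 to 2021-05-09: 129 days at 0.95% → €232,000 × 0.95% × 129/365 = €778.9479
2021-05-10 to 2021-12-31: 236 days at 0.7% → €232,000 × 0.7% × 236/365 = €1,050.0384
Total = €1,828.9863

€1,828.99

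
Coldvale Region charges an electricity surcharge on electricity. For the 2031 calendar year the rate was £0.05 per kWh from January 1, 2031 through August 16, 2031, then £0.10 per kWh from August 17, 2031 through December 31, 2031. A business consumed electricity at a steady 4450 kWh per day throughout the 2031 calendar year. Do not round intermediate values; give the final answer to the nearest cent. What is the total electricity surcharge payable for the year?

January 1 – August 16, 2031: 228 days × 4450 kWh/day = 1,014,600 kWh at £0.05/kWh → £50,730.00
August 17 – December 31, 2031: 137 days × 4450 kWh/day = 609,650 kWh at £0.10/kWh → £60,965.00

£111,695.00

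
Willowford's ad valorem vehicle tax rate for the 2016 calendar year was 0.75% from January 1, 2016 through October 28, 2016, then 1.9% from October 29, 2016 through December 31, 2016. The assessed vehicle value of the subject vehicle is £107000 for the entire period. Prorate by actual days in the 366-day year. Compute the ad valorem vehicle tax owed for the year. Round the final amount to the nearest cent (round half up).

January 1 – October 28, 2016: 302 days at 0.75% → £107000 × 0.75% × 302/366 = £662.1721
October 29 – December 31, 2016: 64 days at 1.9% → £107000 × 1.9% × 64/366 = £355.4973
Total = £1017.6694

£1017.67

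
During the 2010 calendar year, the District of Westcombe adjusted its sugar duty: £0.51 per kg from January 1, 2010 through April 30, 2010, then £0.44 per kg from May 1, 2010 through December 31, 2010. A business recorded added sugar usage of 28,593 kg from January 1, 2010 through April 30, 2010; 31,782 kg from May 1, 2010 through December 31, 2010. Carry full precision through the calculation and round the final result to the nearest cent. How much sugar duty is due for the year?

£28,566.51

January 1 – April 30, 2010: 28,593 kg at £0.51/kg → £14,582.43
May 1 – December 31, 2010: 31,782 kg at £0.44/kg → £13,984.08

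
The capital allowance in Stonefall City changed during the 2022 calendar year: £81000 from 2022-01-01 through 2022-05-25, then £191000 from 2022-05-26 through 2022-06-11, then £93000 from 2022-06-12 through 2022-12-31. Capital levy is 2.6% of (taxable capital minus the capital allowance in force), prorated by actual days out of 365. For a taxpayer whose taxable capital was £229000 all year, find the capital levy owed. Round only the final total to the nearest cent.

2022-01-01 to 2022-05-25: 145 days, exemption £81000 → (£229000 − £81000) × 2.6% × 145/365 = £1528.6575
2022-05-26 to 2022-06-11: 17 days, exemption £191000 → (£229000 − £191000) × 2.6% × 17/365 = £46.0164
2022-06-12 to 2022-12-31: 203 days, exemption £93000 → (£229000 − £93000) × 2.6% × 203/365 = £1966.5973
Total = £3541.2712

£3541.27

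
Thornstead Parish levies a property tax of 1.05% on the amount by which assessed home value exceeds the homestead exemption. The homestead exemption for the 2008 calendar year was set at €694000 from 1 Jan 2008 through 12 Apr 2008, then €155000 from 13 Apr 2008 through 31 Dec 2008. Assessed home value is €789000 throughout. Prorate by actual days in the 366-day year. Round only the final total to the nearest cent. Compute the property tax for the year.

€5064.30

1 Jan – 12 Apr 2008: 103 days, exemption €694000 → (€789000 − €694000) × 1.05% × 103/366 = €280.7172
13 Apr – 31 Dec 2008: 263 days, exemption €155000 → (€789000 − €155000) × 1.05% × 263/366 = €4783.5820
Total = €5064.2992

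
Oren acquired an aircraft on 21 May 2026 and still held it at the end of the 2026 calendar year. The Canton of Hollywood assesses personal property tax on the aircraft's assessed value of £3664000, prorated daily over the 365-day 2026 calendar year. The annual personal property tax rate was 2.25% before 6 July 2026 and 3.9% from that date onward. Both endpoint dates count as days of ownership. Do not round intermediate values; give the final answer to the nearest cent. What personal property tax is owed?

£80467.46

21 May – 5 July 2026: 46 days at 2.25% → £3664000 × 2.25% × 46/365 = £10389.6986
6 July – 31 December 2026: 179 days at 3.9% → £3664000 × 3.9% × 179/365 = £70077.7644
Total = £80467.4630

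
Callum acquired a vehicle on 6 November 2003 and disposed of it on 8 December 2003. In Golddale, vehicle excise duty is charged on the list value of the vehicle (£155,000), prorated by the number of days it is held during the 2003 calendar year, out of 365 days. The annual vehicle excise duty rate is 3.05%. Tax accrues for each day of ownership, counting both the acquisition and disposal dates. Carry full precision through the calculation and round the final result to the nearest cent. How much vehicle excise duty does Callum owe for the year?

Days held (6 November – 8 December 2003): 33 out of 365
Tax = £155,000 × 3.05% × 33/365 = £427.4178

£427.42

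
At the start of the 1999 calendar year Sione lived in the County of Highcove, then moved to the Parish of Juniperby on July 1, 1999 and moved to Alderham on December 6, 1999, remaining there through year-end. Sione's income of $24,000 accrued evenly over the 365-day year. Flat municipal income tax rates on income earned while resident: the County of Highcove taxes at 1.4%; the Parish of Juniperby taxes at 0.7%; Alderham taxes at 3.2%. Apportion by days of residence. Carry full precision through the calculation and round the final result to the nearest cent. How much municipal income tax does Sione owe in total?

The County of Highcove, January 1 – June 30, 1999: 181 days → $24,000 × 1.4% × 181/365 = $166.6192
The Parish of Juniperby, July 1 – December 5, 1999: 158 days → $24,000 × 0.7% × 158/365 = $72.7233
Alderham, December 6 – December 31, 1999: 26 days → $24,000 × 3.2% × 26/365 = $54.7068
Total = $294.0493

$294.05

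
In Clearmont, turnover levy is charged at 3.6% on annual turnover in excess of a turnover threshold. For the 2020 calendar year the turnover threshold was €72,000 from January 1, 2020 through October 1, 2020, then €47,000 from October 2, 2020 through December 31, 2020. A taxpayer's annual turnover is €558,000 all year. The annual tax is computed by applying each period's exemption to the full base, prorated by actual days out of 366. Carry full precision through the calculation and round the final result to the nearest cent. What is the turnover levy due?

January 1 – October 1, 2020: 275 days, exemption €72,000 → (€558,000 − €72,000) × 3.6% × 275/366 = €13,145.9016
October 2 – December 31, 2020: 91 days, exemption €47,000 → (€558,000 − €47,000) × 3.6% × 91/366 = €4,573.8689
Total = €17,719.7705

€17,719.77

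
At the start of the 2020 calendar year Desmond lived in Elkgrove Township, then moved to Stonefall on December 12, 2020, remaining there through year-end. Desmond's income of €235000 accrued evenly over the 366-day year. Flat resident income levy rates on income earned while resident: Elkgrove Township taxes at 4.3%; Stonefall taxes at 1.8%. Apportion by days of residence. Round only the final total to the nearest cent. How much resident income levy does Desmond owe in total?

Elkgrove Township, January 1 – December 11, 2020: 346 days → €235000 × 4.3% × 346/366 = €9552.8142
Stonefall, December 12 – December 31, 2020: 20 days → €235000 × 1.8% × 20/366 = €231.1475
Total = €9783.9617

€9783.96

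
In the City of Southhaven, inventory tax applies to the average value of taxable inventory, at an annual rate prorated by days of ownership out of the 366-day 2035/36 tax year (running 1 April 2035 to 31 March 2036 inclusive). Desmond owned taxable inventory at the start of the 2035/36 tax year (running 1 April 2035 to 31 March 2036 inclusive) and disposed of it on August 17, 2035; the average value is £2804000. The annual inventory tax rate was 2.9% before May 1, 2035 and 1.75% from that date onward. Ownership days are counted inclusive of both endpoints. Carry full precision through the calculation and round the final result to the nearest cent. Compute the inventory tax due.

£21278.99

April 1 – April 30, 2035: 30 days at 2.9% → £2804000 × 2.9% × 30/366 = £6665.2459
May 1 – August 17, 2035: 109 days at 1.75% → £2804000 × 1.75% × 109/366 = £14613.7432
Total = £21278.9891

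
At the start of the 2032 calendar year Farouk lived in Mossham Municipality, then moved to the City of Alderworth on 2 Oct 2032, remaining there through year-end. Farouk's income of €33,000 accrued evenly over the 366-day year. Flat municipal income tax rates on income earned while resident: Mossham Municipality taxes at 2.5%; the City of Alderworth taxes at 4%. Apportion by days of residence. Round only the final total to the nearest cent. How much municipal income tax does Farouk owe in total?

€948.07

Mossham Municipality, 1 Jan – 1 Oct 2032: 275 days → €33,000 × 2.5% × 275/366 = €619.8770
The City of Alderworth, 2 Oct – 31 Dec 2032: 91 days → €33,000 × 4% × 91/366 = €328.1967
Total = €948.0738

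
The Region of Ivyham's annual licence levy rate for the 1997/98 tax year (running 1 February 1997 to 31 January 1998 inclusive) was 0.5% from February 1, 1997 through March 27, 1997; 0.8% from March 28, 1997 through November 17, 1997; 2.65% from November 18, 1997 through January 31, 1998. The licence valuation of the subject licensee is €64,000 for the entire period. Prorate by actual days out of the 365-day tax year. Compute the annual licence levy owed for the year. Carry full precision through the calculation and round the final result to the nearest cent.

€726.36

February 1 – March 27, 1997: 55 days at 0.5% → €64,000 × 0.5% × 55/365 = €48.2192
March 28 – November 17, 1997: 235 days at 0.8% → €64,000 × 0.8% × 235/365 = €329.6438
November 18, 1997 – January 31, 1998: 75 days at 2.65% → €64,000 × 2.65% × 75/365 = €348.4932
Total = €726.3562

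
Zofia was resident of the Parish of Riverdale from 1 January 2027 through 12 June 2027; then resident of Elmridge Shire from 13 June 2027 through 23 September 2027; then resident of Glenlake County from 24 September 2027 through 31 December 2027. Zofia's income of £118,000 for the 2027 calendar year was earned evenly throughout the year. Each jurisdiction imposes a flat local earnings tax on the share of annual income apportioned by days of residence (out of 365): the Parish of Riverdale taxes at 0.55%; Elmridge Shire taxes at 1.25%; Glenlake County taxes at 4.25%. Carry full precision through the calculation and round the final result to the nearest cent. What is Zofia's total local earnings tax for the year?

The Parish of Riverdale, 1 January – 12 June 2027: 163 days → £118,000 × 0.55% × 163/365 = £289.8274
Elmridge Shire, 13 June – 23 September 2027: 103 days → £118,000 × 1.25% × 103/365 = £416.2329
Glenlake County, 24 September – 31 December 2027: 99 days → £118,000 × 4.25% × 99/365 = £1,360.2329
Total = £2,066.2932

£2,066.29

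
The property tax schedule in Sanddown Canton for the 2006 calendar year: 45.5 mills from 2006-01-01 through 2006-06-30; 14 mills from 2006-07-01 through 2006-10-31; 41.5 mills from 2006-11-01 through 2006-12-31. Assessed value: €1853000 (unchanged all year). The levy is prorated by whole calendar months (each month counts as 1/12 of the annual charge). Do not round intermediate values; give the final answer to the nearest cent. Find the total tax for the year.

2006-01-01 to 2006-06-30: 6 months at 45.5 mills → €1853000 × 4.55% × 6/12 = €42155.7500
2006-07-01 to 2006-10-31: 4 months at 14 mills → €1853000 × 1.4% × 4/12 = €8647.3333
2006-11-01 to 2006-12-31: 2 months at 41.5 mills → €1853000 × 4.15% × 2/12 = €12816.5833
Total = €63619.6667

€63619.67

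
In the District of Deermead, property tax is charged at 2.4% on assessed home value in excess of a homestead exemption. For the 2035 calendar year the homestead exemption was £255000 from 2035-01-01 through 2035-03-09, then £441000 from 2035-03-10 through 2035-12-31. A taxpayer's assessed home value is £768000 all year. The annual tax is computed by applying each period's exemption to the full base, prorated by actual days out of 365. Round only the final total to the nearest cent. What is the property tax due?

£8679.65

2035-01-01 to 2035-03-09: 68 days, exemption £255000 → (£768000 − £255000) × 2.4% × 68/365 = £2293.7425
2035-03-10 to 2035-12-31: 297 days, exemption £441000 → (£768000 − £441000) × 2.4% × 297/365 = £6385.9068
Total = £8679.6493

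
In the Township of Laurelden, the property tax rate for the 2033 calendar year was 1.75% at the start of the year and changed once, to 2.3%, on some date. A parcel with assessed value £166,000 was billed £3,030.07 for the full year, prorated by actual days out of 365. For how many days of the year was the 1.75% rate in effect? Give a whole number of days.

315 days

Let d = days at the first rate; then 365 − d days at the second rate.
£166,000 × [1.75%·d + 2.3%·(365−d)] / 365 = £3,030.07
Solving gives d = 315, so the new rate took effect on November 12, 2033.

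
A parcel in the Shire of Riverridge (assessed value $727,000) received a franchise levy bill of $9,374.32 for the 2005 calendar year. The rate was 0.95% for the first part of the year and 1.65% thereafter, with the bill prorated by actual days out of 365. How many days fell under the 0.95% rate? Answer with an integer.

Let d = days at the first rate; then 365 − d days at the second rate.
$727,000 × [0.95%·d + 1.65%·(365−d)] / 365 = $9,374.32
Solving gives d = 188, so the new rate took effect on 8 July 2005.

188 days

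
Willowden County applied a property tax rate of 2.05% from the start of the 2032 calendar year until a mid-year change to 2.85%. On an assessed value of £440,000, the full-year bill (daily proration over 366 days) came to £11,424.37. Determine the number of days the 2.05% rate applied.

116 days

Let d = days at the first rate; then 366 − d days at the second rate.
£440,000 × [2.05%·d + 2.85%·(366−d)] / 366 = £11,424.37
Solving gives d = 116, so the new rate took effect on April 26, 2032.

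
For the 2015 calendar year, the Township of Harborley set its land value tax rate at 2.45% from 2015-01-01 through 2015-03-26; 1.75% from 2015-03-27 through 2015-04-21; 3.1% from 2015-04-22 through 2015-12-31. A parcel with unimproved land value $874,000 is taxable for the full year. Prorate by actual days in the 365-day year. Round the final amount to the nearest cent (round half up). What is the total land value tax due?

2015-01-01 to 2015-03-26: 85 days at 2.45% → $874,000 × 2.45% × 85/365 = $4,986.5890
2015-03-27 to 2015-04-21: 26 days at 1.75% → $874,000 × 1.75% × 26/365 = $1,089.5068
2015-04-22 to 2015-12-31: 254 days at 3.1% → $874,000 × 3.1% × 254/365 = $18,854.4548
Total = $24,930.5507

$24,930.55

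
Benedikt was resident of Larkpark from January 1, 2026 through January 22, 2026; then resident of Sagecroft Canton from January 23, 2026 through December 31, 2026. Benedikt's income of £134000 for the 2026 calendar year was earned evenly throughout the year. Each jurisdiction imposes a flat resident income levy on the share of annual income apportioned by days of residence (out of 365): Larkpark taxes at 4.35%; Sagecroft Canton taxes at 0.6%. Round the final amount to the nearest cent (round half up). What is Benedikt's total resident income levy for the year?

£1106.88

Larkpark, January 1 – January 22, 2026: 22 days → £134000 × 4.35% × 22/365 = £351.3370
Sagecroft Canton, January 23 – December 31, 2026: 343 days → £134000 × 0.6% × 343/365 = £755.5397
Total = £1106.8767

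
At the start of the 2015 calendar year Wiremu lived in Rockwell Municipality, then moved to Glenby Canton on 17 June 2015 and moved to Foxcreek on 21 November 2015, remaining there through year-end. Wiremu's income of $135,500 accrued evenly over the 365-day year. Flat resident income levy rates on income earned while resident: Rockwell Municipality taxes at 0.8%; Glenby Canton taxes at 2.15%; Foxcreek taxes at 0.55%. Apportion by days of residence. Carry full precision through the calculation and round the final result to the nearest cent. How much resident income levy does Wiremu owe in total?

Rockwell Municipality, 1 January – 16 June 2015: 167 days → $135,500 × 0.8% × 167/365 = $495.9671
Glenby Canton, 17 June – 20 November 2015: 157 days → $135,500 × 2.15% × 157/365 = $1,253.0966
Foxcreek, 21 November – 31 December 2015: 41 days → $135,500 × 0.55% × 41/365 = $83.7130
Total = $1,832.7767

$1,832.78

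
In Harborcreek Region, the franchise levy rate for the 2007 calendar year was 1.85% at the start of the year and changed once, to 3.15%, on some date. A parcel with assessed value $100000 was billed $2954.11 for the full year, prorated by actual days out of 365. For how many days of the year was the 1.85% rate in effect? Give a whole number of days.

55 days

Let d = days at the first rate; then 365 − d days at the second rate.
$100000 × [1.85%·d + 3.15%·(365−d)] / 365 = $2954.11
Solving gives d = 55, so the new rate took effect on 25 February 2007.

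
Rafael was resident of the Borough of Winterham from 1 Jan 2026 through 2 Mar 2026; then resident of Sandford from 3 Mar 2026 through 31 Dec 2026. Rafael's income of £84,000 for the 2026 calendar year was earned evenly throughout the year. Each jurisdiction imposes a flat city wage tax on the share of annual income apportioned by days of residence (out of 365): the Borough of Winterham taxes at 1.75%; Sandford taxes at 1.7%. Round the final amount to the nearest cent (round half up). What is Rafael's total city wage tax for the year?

£1,435.02

The Borough of Winterham, 1 Jan – 2 Mar 2026: 61 days → £84,000 × 1.75% × 61/365 = £245.6712
Sandford, 3 Mar – 31 Dec 2026: 304 days → £84,000 × 1.7% × 304/365 = £1,189.3479
Total = £1,435.0192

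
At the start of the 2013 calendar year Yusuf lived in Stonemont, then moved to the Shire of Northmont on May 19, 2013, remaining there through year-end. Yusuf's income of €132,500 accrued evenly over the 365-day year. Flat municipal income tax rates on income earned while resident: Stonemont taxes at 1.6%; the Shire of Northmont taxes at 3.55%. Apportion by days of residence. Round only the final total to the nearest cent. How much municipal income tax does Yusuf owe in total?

Stonemont, January 1 – May 18, 2013: 138 days → €132,500 × 1.6% × 138/365 = €801.5342
The Shire of Northmont, May 19 – December 31, 2013: 227 days → €132,500 × 3.55% × 227/365 = €2,925.3459
Total = €3,726.8801

€3,726.88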